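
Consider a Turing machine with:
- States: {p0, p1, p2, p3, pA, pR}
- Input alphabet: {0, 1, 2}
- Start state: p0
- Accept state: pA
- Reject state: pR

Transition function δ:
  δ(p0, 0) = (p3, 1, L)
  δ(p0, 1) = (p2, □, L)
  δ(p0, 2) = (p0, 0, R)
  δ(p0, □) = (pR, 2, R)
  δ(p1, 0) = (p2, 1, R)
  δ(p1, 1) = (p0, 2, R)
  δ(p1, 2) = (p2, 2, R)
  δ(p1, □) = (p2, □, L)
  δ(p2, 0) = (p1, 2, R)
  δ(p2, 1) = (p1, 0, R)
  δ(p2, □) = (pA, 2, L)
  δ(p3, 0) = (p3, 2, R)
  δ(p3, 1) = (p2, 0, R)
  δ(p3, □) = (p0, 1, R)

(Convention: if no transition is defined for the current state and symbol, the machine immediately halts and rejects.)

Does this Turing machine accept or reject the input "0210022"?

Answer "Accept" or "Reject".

Execution trace:
Initial: [p0]0210022
Step 1: δ(p0, 0) = (p3, 1, L) → [p3]□1210022
Step 2: δ(p3, □) = (p0, 1, R) → 1[p0]1210022
Step 3: δ(p0, 1) = (p2, □, L) → [p2]1□210022
Step 4: δ(p2, 1) = (p1, 0, R) → 0[p1]□210022
Step 5: δ(p1, □) = (p2, □, L) → [p2]0□210022
Step 6: δ(p2, 0) = (p1, 2, R) → 2[p1]□210022
Step 7: δ(p1, □) = (p2, □, L) → [p2]2□210022

No transition is defined for δ(p2, 2). By convention the machine halts and rejects.

Answer: Reject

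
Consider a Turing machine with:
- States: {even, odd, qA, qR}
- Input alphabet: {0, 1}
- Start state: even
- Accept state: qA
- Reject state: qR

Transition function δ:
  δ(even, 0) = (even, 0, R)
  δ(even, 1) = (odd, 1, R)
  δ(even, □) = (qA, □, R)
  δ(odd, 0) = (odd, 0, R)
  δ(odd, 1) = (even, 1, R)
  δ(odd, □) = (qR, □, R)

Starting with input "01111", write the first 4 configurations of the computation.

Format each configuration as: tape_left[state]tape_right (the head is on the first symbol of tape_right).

Transitions applied:
Step 1: δ(even, 0) = (even, 0, R)
Step 2: δ(even, 1) = (odd, 1, R)
Step 3: δ(odd, 1) = (even, 1, R)

The first 4 configurations are:
[even]01111 ⊢ 0[even]1111 ⊢ 01[odd]111 ⊢ 011[even]11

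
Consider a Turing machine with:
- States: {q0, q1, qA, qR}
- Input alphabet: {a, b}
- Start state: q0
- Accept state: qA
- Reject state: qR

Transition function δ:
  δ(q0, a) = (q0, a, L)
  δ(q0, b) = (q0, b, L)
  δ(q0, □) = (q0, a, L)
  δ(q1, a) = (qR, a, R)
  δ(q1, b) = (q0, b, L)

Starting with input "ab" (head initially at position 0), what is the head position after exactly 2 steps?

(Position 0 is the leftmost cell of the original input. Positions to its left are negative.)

Execution trace (head position shown):
Step 0: [q0]ab  (head at position 0)
Step 1: move left → [q0]□ab  (head at position -1)
Step 2: move left → [q0]□aab  (head at position -2)

After 2 steps, the head is at position -2.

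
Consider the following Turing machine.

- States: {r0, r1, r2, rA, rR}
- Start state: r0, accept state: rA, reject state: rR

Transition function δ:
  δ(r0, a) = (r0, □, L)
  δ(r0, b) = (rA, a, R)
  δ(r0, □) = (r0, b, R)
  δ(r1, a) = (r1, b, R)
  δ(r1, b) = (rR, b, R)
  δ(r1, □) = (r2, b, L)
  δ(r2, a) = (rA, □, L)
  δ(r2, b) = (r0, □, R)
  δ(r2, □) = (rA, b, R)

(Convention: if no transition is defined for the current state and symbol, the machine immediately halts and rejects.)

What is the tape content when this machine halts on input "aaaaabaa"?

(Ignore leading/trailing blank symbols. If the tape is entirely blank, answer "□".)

Execution trace:
Initial: [r0]aaaaabaa
Step 1: δ(r0, a) = (r0, □, L) → [r0]□□aaaabaa
Step 2: δ(r0, □) = (r0, b, R) → b[r0]□aaaabaa
Step 3: δ(r0, □) = (r0, b, R) → bb[r0]aaaabaa
Step 4: δ(r0, a) = (r0, □, L) → b[r0]b□aaabaa
Step 5: δ(r0, b) = (rA, a, R) → ba[rA]□aaabaa

The machine reaches the accept state rA and halts.

Final tape (ignoring leading/trailing blanks): ba□aaabaa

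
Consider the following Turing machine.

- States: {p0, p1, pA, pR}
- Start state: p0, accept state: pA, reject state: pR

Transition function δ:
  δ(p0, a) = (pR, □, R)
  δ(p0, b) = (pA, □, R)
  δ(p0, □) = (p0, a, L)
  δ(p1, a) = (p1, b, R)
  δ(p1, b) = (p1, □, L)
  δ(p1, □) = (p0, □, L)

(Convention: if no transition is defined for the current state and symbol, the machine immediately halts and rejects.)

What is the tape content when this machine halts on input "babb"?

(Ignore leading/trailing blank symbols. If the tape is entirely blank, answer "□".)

Execution trace:
Initial: [p0]babb
Step 1: δ(p0, b) = (pA, □, R) → □[pA]abb

The machine reaches the accept state pA and halts.

Final tape (ignoring leading/trailing blanks): abb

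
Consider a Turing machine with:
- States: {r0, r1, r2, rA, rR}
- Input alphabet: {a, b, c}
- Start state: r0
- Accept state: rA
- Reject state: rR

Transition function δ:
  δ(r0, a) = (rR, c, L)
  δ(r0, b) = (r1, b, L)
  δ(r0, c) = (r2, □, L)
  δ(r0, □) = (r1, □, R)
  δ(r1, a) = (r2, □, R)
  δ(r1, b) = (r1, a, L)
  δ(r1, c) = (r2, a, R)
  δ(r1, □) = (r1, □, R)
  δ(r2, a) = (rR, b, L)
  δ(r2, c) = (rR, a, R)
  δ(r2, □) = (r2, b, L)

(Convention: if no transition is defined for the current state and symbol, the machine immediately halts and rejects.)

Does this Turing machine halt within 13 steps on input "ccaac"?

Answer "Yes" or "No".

Execution trace:
Initial: [r0]ccaac
Step 1: δ(r0, c) = (r2, □, L) → [r2]□□caac
Step 2: δ(r2, □) = (r2, b, L) → [r2]□b□caac
Step 3: δ(r2, □) = (r2, b, L) → [r2]□bb□caac
Step 4: δ(r2, □) = (r2, b, L) → [r2]□bbb□caac
Step 5: δ(r2, □) = (r2, b, L) → [r2]□bbbb□caac
Step 6: δ(r2, □) = (r2, b, L) → [r2]□bbbbb□caac
Step 7: δ(r2, □) = (r2, b, L) → [r2]□bbbbbb□caac
Step 8: δ(r2, □) = (r2, b, L) → [r2]□bbbbbbb□caac
Step 9: δ(r2, □) = (r2, b, L) → [r2]□bbbbbbbb□caac
Step 10: δ(r2, □) = (r2, b, L) → [r2]□bbbbbbbbb□caac
Step 11: δ(r2, □) = (r2, b, L) → [r2]□bbbbbbbbbb□caac
Step 12: δ(r2, □) = (r2, b, L) → [r2]□bbbbbbbbbbb□caac
Step 13: δ(r2, □) = (r2, b, L) → [r2]□bbbbbbbbbbbb□caac

The machine has not reached a halting state after 13 steps.
The machine did not halt within the 13-step bound.

Answer: No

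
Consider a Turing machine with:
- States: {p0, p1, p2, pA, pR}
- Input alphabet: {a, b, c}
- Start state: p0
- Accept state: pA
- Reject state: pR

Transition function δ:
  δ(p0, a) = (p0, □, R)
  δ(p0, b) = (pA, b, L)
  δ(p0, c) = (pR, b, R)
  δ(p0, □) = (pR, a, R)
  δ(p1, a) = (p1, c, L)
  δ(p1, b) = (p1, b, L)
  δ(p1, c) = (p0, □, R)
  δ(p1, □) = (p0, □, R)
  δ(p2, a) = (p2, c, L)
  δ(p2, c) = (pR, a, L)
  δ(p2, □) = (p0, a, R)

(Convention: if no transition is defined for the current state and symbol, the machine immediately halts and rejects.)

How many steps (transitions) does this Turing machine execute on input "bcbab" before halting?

Execution trace:
Initial: [p0]bcbab
Step 1: δ(p0, b) = (pA, b, L) → [pA]□bcbab

The machine reaches the accept state pA and halts.

The machine executed 1 step before halting.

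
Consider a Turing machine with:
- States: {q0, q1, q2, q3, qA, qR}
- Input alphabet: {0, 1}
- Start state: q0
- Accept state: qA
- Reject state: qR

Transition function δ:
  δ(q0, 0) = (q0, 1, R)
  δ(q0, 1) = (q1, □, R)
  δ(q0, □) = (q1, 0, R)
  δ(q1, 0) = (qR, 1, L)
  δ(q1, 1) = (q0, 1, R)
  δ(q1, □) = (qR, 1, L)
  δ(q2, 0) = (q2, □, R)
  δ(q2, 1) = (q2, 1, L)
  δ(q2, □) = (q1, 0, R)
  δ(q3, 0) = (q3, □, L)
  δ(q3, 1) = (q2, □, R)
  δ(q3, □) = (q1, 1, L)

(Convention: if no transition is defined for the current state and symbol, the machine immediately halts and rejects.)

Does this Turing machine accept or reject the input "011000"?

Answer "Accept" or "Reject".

Execution trace:
Initial: [q0]011000
Step 1: δ(q0, 0) = (q0, 1, R) → 1[q0]11000
Step 2: δ(q0, 1) = (q1, □, R) → 1□[q1]1000
Step 3: δ(q1, 1) = (q0, 1, R) → 1□1[q0]000
Step 4: δ(q0, 0) = (q0, 1, R) → 1□11[q0]00
Step 5: δ(q0, 0) = (q0, 1, R) → 1□111[q0]0
Step 6: δ(q0, 0) = (q0, 1, R) → 1□1111[q0]□
Step 7: δ(q0, □) = (q1, 0, R) → 1□11110[q1]□
Step 8: δ(q1, □) = (qR, 1, L) → 1□1111[qR]01

The machine reaches the reject state qR and halts.

Answer: Reject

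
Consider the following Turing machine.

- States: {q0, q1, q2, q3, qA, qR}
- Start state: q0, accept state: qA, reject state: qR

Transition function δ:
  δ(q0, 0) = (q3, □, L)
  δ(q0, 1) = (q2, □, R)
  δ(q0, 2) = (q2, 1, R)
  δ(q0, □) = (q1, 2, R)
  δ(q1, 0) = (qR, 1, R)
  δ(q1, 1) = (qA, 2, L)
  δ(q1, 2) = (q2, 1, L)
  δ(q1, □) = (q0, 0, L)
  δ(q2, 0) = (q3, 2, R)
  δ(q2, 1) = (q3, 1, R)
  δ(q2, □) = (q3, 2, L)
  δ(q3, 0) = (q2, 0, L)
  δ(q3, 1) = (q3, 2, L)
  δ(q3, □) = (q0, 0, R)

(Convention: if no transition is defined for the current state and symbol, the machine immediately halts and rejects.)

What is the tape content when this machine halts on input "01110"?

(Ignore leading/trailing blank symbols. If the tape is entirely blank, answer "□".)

Execution trace:
Initial: [q0]01110
Step 1: δ(q0, 0) = (q3, □, L) → [q3]□□1110
Step 2: δ(q3, □) = (q0, 0, R) → 0[q0]□1110
Step 3: δ(q0, □) = (q1, 2, R) → 02[q1]1110
Step 4: δ(q1, 1) = (qA, 2, L) → 0[qA]22110

The machine reaches the accept state qA and halts.

Final tape (ignoring leading/trailing blanks): 022110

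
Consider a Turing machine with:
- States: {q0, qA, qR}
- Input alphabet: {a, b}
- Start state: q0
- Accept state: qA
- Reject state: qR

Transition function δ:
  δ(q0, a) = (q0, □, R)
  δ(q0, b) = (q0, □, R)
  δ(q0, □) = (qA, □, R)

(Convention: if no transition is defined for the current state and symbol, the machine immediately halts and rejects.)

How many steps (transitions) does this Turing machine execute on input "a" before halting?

Execution trace:
Initial: [q0]a
Step 1: δ(q0, a) = (q0, □, R) → □[q0]□
Step 2: δ(q0, □) = (qA, □, R) → □□[qA]□

The machine reaches the accept state qA and halts.

The machine executed 2 steps before halting.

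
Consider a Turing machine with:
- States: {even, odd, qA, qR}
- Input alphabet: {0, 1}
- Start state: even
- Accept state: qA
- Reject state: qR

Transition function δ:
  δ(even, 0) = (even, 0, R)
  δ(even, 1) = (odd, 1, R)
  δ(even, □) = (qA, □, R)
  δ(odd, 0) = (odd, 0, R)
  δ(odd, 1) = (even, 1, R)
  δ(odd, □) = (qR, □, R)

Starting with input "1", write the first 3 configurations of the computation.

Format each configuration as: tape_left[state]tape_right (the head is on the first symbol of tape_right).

Transitions applied:
Step 1: δ(even, 1) = (odd, 1, R)
Step 2: δ(odd, □) = (qR, □, R)

The first 3 configurations are:
[even]1 ⊢ 1[odd]□ ⊢ 1□[qR]□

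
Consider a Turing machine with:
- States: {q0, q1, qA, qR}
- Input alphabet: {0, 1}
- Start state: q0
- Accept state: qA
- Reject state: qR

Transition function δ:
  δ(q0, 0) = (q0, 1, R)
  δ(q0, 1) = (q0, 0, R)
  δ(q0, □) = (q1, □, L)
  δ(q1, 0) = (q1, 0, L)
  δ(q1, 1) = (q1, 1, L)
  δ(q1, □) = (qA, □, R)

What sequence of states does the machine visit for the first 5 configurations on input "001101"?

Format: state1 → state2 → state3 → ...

Execution trace:
Initial: [q0]001101
Step 1: δ(q0, 0) = (q0, 1, R) → 1[q0]01101
Step 2: δ(q0, 0) = (q0, 1, R) → 11[q0]1101
Step 3: δ(q0, 1) = (q0, 0, R) → 110[q0]101
Step 4: δ(q0, 1) = (q0, 0, R) → 1100[q0]01

State sequence: q0 → q0 → q0 → q0 → q0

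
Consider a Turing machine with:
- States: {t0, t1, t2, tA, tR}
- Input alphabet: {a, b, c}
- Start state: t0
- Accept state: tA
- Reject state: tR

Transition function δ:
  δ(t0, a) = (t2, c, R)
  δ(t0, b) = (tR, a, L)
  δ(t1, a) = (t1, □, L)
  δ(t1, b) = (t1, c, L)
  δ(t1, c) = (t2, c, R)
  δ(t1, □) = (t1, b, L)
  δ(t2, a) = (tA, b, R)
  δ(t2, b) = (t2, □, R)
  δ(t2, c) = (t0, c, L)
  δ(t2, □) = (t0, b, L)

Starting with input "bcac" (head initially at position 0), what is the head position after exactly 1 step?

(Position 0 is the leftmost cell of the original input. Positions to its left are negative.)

Execution trace (head position shown):
Step 0: [t0]bcac  (head at position 0)
Step 1: move left → [tR]□acac  (head at position -1)

After 1 step, the head is at position -1.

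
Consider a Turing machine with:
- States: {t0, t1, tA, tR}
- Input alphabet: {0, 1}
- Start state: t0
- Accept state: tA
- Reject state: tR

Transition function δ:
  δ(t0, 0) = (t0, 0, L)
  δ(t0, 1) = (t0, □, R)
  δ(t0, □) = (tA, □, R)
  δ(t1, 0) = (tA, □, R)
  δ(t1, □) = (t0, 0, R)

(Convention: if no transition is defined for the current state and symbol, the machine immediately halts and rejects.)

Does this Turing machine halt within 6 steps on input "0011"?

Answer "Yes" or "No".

Execution trace:
Initial: [t0]0011
Step 1: δ(t0, 0) = (t0, 0, L) → [t0]□0011
Step 2: δ(t0, □) = (tA, □, R) → □[tA]0011

The machine reaches the accept state tA and halts.
The machine halted after 2 steps (within the 6-step bound).

Answer: Yes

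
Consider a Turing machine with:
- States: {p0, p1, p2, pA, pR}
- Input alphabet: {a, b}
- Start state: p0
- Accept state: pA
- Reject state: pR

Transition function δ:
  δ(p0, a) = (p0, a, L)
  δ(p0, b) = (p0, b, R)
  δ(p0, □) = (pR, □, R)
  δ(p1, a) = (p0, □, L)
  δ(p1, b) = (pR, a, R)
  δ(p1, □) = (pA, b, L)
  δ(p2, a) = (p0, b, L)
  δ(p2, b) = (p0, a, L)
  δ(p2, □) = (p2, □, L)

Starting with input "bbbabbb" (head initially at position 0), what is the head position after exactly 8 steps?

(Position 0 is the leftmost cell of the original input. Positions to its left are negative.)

Execution trace (head position shown):
Step 0: [p0]bbbabbb  (head at position 0)
Step 1: move right → b[p0]bbabbb  (head at position 1)
Step 2: move right → bb[p0]babbb  (head at position 2)
Step 3: move right → bbb[p0]abbb  (head at position 3)
Step 4: move left → bb[p0]babbb  (head at position 2)
Step 5: move right → bbb[p0]abbb  (head at position 3)
Step 6: move left → bb[p0]babbb  (head at position 2)
Step 7: move right → bbb[p0]abbb  (head at position 3)
Step 8: move left → bb[p0]babbb  (head at position 2)

After 8 steps, the head is at position 2.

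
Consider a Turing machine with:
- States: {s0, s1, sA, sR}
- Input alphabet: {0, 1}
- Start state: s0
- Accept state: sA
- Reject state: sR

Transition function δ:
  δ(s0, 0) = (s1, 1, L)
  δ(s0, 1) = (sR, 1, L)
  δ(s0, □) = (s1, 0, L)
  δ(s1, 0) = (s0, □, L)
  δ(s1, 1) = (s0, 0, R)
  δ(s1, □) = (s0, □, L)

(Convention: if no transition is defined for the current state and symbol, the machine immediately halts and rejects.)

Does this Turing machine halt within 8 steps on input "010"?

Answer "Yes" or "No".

Execution trace:
Initial: [s0]010
Step 1: δ(s0, 0) = (s1, 1, L) → [s1]□110
Step 2: δ(s1, □) = (s0, □, L) → [s0]□□110
Step 3: δ(s0, □) = (s1, 0, L) → [s1]□0□110
Step 4: δ(s1, □) = (s0, □, L) → [s0]□□0□110
Step 5: δ(s0, □) = (s1, 0, L) → [s1]□0□0□110
Step 6: δ(s1, □) = (s0, □, L) → [s0]□□0□0□110
Step 7: δ(s0, □) = (s1, 0, L) → [s1]□0□0□0□110
Step 8: δ(s1, □) = (s0, □, L) → [s0]□□0□0□0□110

The machine has not reached a halting state after 8 steps.
The machine did not halt within the 8-step bound.

Answer: No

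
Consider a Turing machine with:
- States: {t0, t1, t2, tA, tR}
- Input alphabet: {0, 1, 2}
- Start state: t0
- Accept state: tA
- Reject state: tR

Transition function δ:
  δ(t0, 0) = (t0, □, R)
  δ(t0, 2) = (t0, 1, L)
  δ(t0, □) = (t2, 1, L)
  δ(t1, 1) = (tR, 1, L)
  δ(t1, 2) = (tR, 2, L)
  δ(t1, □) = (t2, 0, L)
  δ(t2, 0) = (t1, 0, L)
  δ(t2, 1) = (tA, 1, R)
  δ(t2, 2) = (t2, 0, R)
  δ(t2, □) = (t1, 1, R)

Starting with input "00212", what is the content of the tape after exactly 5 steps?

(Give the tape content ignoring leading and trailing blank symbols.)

Execution trace:
Initial: [t0]00212
Step 1: δ(t0, 0) = (t0, □, R) → □[t0]0212
Step 2: δ(t0, 0) = (t0, □, R) → □□[t0]212
Step 3: δ(t0, 2) = (t0, 1, L) → □[t0]□112
Step 4: δ(t0, □) = (t2, 1, L) → [t2]□1112
Step 5: δ(t2, □) = (t1, 1, R) → 1[t1]1112

After 5 steps, the tape (ignoring leading/trailing blanks) is: 11112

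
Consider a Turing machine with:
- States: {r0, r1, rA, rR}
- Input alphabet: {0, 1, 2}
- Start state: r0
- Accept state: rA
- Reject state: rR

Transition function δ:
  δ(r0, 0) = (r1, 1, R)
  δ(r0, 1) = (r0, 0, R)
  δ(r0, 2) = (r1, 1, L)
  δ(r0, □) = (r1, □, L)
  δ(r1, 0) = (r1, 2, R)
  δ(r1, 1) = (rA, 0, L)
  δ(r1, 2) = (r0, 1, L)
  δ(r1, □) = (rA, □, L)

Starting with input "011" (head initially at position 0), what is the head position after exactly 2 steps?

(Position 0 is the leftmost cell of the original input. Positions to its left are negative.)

Execution trace (head position shown):
Step 0: [r0]011  (head at position 0)
Step 1: move right → 1[r1]11  (head at position 1)
Step 2: move left → [rA]101  (head at position 0)

After 2 steps, the head is at position 0.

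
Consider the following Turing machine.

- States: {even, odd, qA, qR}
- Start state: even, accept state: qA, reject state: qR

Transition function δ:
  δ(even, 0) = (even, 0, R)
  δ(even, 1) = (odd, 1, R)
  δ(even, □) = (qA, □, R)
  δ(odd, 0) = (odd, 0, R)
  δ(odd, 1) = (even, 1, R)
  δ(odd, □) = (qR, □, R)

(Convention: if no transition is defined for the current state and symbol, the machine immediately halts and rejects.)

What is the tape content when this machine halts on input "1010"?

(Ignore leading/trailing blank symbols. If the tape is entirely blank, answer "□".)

Execution trace:
Initial: [even]1010
Step 1: δ(even, 1) = (odd, 1, R) → 1[odd]010
Step 2: δ(odd, 0) = (odd, 0, R) → 10[odd]10
Step 3: δ(odd, 1) = (even, 1, R) → 101[even]0
Step 4: δ(even, 0) = (even, 0, R) → 1010[even]□
Step 5: δ(even, □) = (qA, □, R) → 1010□[qA]□

The machine reaches the accept state qA and halts.

Final tape (ignoring leading/trailing blanks): 1010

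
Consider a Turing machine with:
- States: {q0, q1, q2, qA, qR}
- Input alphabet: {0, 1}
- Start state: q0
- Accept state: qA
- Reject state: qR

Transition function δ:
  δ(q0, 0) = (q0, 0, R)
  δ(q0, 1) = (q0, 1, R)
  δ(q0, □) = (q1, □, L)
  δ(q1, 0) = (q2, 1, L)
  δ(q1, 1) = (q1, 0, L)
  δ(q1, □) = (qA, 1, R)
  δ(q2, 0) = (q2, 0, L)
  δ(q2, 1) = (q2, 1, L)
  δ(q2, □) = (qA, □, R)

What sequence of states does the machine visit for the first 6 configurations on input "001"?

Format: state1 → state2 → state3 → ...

Execution trace:
Initial: [q0]001
Step 1: δ(q0, 0) = (q0, 0, R) → 0[q0]01
Step 2: δ(q0, 0) = (q0, 0, R) → 00[q0]1
Step 3: δ(q0, 1) = (q0, 1, R) → 001[q0]□
Step 4: δ(q0, □) = (q1, □, L) → 00[q1]1□
Step 5: δ(q1, 1) = (q1, 0, L) → 0[q1]00□

State sequence: q0 → q0 → q0 → q0 → q1 → q1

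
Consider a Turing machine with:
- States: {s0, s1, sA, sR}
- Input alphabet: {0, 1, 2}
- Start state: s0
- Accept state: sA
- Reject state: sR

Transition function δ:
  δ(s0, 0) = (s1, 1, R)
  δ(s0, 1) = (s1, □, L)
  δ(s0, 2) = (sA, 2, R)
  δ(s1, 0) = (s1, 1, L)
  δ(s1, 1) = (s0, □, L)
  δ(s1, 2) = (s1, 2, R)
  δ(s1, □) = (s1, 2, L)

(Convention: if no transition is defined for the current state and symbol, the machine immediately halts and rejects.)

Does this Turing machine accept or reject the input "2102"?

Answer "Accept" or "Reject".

Execution trace:
Initial: [s0]2102
Step 1: δ(s0, 2) = (sA, 2, R) → 2[sA]102

The machine reaches the accept state sA and halts.

Answer: Accept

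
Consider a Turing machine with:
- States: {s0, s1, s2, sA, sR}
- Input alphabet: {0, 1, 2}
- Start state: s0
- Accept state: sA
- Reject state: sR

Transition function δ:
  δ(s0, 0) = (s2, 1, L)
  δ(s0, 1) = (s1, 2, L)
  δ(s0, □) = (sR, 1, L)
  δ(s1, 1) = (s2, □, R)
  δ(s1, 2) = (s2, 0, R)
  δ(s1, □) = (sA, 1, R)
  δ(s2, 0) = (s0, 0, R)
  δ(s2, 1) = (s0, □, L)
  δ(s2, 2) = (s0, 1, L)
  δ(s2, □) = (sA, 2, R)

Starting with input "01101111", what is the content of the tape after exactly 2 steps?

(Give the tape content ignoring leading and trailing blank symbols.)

Execution trace:
Initial: [s0]01101111
Step 1: δ(s0, 0) = (s2, 1, L) → [s2]□11101111
Step 2: δ(s2, □) = (sA, 2, R) → 2[sA]11101111

The machine reaches the accept state sA and halts.

After 2 steps, the tape (ignoring leading/trailing blanks) is: 211101111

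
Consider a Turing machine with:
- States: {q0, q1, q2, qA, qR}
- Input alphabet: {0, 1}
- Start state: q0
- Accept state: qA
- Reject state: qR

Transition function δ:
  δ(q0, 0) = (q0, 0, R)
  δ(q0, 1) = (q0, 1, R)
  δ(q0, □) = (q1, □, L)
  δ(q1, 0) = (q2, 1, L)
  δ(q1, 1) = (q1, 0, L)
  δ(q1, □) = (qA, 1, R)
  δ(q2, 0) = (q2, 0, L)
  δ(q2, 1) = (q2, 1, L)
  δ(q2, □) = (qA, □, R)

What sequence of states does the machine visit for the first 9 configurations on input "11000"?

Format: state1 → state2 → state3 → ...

Execution trace:
Initial: [q0]11000
Step 1: δ(q0, 1) = (q0, 1, R) → 1[q0]1000
Step 2: δ(q0, 1) = (q0, 1, R) → 11[q0]000
Step 3: δ(q0, 0) = (q0, 0, R) → 110[q0]00
Step 4: δ(q0, 0) = (q0, 0, R) → 1100[q0]0
Step 5: δ(q0, 0) = (q0, 0, R) → 11000[q0]□
Step 6: δ(q0, □) = (q1, □, L) → 1100[q1]0□
Step 7: δ(q1, 0) = (q2, 1, L) → 110[q2]01□
Step 8: δ(q2, 0) = (q2, 0, L) → 11[q2]001□

State sequence: q0 → q0 → q0 → q0 → q0 → q0 → q1 → q2 → q2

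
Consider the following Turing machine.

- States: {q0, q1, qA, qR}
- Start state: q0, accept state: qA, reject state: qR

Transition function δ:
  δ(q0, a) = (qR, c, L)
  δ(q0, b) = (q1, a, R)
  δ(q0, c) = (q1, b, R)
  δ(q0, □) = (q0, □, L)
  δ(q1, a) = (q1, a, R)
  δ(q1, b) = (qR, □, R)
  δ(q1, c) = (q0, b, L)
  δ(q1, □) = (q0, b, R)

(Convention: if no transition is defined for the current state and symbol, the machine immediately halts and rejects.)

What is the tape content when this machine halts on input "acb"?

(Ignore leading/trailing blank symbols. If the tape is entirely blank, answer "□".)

Execution trace:
Initial: [q0]acb
Step 1: δ(q0, a) = (qR, c, L) → [qR]□ccb

The machine reaches the reject state qR and halts.

Final tape (ignoring leading/trailing blanks): ccb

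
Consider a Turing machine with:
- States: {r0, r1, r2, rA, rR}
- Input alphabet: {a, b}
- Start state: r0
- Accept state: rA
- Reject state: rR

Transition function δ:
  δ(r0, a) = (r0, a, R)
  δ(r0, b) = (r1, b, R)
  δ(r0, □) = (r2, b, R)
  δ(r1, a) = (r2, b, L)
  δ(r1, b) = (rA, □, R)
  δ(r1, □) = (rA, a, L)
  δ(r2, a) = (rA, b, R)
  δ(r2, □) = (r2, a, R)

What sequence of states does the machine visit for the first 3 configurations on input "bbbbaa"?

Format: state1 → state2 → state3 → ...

Execution trace:
Initial: [r0]bbbbaa
Step 1: δ(r0, b) = (r1, b, R) → b[r1]bbbaa
Step 2: δ(r1, b) = (rA, □, R) → b□[rA]bbaa

The machine reaches the accept state rA and halts.

State sequence: r0 → r1 → rA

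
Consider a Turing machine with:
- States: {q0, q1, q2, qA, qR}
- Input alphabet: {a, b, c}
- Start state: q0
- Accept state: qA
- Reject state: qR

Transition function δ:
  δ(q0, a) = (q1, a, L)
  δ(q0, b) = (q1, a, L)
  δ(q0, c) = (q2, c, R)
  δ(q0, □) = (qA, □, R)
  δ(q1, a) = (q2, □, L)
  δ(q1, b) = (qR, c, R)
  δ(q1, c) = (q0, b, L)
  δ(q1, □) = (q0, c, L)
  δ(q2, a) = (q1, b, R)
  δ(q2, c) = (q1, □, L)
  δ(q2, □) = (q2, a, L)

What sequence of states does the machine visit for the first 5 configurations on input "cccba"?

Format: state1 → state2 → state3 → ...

Execution trace:
Initial: [q0]cccba
Step 1: δ(q0, c) = (q2, c, R) → c[q2]ccba
Step 2: δ(q2, c) = (q1, □, L) → [q1]c□cba
Step 3: δ(q1, c) = (q0, b, L) → [q0]□b□cba
Step 4: δ(q0, □) = (qA, □, R) → □[qA]b□cba

The machine reaches the accept state qA and halts.

State sequence: q0 → q2 → q1 → q0 → qA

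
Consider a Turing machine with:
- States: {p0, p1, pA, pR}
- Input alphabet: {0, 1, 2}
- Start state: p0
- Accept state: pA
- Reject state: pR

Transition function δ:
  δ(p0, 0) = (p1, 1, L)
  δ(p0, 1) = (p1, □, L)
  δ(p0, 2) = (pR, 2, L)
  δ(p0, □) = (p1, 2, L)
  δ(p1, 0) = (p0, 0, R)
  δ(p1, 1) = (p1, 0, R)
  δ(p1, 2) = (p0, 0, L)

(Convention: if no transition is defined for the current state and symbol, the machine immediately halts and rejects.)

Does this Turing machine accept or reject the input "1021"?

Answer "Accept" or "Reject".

Execution trace:
Initial: [p0]1021
Step 1: δ(p0, 1) = (p1, □, L) → [p1]□□021

No transition is defined for δ(p1, □). By convention the machine halts and rejects.

Answer: Reject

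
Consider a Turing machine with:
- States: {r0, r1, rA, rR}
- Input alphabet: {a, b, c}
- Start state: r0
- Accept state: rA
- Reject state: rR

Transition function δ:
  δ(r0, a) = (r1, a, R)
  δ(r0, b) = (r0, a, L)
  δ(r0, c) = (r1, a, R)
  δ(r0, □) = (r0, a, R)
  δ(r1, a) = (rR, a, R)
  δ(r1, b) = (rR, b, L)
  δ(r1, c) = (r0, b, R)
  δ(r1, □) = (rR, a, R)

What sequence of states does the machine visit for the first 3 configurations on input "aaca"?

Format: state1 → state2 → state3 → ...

Execution trace:
Initial: [r0]aaca
Step 1: δ(r0, a) = (r1, a, R) → a[r1]aca
Step 2: δ(r1, a) = (rR, a, R) → aa[rR]ca

The machine reaches the reject state rR and halts.

State sequence: r0 → r1 → rR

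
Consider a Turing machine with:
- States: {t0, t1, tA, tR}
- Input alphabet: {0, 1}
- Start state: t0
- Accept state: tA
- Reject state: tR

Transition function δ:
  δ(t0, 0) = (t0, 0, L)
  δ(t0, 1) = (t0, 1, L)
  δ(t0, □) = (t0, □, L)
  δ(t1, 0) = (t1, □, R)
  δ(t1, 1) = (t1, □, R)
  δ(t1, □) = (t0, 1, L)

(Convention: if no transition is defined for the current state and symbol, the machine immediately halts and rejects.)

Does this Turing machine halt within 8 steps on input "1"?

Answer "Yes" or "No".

Execution trace:
Initial: [t0]1
Step 1: δ(t0, 1) = (t0, 1, L) → [t0]□1
Step 2: δ(t0, □) = (t0, □, L) → [t0]□□1
Step 3: δ(t0, □) = (t0, □, L) → [t0]□□□1
Step 4: δ(t0, □) = (t0, □, L) → [t0]□□□□1
Step 5: δ(t0, □) = (t0, □, L) → [t0]□□□□□1
Step 6: δ(t0, □) = (t0, □, L) → [t0]□□□□□□1
Step 7: δ(t0, □) = (t0, □, L) → [t0]□□□□□□□1
Step 8: δ(t0, □) = (t0, □, L) → [t0]□□□□□□□□1

The machine has not reached a halting state after 8 steps.
The machine did not halt within the 8-step bound.

Answer: No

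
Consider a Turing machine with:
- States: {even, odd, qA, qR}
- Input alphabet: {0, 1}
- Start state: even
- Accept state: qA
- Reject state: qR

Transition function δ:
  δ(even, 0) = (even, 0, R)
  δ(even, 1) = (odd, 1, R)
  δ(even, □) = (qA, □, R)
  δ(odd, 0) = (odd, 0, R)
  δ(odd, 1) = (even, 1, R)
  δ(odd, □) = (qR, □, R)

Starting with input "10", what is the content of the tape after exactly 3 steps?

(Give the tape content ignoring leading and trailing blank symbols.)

Execution trace:
Initial: [even]10
Step 1: δ(even, 1) = (odd, 1, R) → 1[odd]0
Step 2: δ(odd, 0) = (odd, 0, R) → 10[odd]□
Step 3: δ(odd, □) = (qR, □, R) → 10□[qR]□

The machine reaches the reject state qR and halts.

After 3 steps, the tape (ignoring leading/trailing blanks) is: 10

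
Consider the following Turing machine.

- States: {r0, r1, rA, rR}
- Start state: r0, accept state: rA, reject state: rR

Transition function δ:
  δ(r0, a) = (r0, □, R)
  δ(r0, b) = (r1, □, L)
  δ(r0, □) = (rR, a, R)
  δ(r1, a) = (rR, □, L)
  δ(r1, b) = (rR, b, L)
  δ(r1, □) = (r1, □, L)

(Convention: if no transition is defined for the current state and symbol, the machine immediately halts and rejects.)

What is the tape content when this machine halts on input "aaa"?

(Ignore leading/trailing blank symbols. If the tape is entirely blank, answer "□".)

Execution trace:
Initial: [r0]aaa
Step 1: δ(r0, a) = (r0, □, R) → □[r0]aa
Step 2: δ(r0, a) = (r0, □, R) → □□[r0]a
Step 3: δ(r0, a) = (r0, □, R) → □□□[r0]□
Step 4: δ(r0, □) = (rR, a, R) → □□□a[rR]□

The machine reaches the reject state rR and halts.

Final tape (ignoring leading/trailing blanks): a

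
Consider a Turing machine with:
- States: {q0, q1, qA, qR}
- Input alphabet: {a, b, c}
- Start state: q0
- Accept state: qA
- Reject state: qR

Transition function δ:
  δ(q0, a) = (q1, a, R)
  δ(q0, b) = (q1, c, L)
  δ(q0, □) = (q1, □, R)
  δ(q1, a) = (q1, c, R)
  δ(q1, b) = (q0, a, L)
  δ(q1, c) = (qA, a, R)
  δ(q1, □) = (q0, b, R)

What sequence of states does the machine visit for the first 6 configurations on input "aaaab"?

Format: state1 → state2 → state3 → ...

Execution trace:
Initial: [q0]aaaab
Step 1: δ(q0, a) = (q1, a, R) → a[q1]aaab
Step 2: δ(q1, a) = (q1, c, R) → ac[q1]aab
Step 3: δ(q1, a) = (q1, c, R) → acc[q1]ab
Step 4: δ(q1, a) = (q1, c, R) → accc[q1]b
Step 5: δ(q1, b) = (q0, a, L) → acc[q0]ca

No transition is defined for δ(q0, c). By convention the machine halts and rejects.

State sequence: q0 → q1 → q1 → q1 → q1 → q0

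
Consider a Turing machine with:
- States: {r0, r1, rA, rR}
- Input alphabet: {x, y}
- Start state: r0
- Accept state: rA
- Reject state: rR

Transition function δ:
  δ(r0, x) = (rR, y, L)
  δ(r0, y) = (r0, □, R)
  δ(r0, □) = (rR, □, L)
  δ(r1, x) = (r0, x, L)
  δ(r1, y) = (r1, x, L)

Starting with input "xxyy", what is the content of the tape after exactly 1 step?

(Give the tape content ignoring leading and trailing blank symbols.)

Execution trace:
Initial: [r0]xxyy
Step 1: δ(r0, x) = (rR, y, L) → [rR]□yxyy

The machine reaches the reject state rR and halts.

After 1 step, the tape (ignoring leading/trailing blanks) is: yxyy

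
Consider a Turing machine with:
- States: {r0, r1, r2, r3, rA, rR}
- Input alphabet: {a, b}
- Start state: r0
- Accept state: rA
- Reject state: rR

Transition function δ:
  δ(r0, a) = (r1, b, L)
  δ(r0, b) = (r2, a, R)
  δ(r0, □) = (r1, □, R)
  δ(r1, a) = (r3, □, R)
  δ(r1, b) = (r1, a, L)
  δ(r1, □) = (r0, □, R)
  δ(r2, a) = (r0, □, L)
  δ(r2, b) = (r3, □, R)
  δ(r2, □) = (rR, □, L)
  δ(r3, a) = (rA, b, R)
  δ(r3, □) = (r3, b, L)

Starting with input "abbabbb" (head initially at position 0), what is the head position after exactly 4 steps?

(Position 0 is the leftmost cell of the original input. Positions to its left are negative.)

Execution trace (head position shown):
Step 0: [r0]abbabbb  (head at position 0)
Step 1: move left → [r1]□bbbabbb  (head at position -1)
Step 2: move right → □[r0]bbbabbb  (head at position 0)
Step 3: move right → □a[r2]bbabbb  (head at position 1)
Step 4: move right → □a□[r3]babbb  (head at position 2)

After 4 steps, the head is at position 2.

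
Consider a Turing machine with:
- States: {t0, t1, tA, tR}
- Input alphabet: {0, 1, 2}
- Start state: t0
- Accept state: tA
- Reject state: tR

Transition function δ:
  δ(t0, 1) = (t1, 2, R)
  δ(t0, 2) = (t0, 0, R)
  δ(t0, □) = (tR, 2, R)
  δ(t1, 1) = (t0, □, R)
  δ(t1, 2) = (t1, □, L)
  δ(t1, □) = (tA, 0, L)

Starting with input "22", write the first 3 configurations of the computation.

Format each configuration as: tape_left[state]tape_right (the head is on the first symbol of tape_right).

Transitions applied:
Step 1: δ(t0, 2) = (t0, 0, R)
Step 2: δ(t0, 2) = (t0, 0, R)

The first 3 configurations are:
[t0]22 ⊢ 0[t0]2 ⊢ 00[t0]□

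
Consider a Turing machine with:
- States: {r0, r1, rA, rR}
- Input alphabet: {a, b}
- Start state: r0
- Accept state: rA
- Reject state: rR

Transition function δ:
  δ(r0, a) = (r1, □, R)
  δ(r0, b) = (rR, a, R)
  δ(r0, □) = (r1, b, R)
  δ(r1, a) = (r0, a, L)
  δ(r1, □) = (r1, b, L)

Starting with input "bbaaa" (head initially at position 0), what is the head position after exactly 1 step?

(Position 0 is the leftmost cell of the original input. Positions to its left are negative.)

Execution trace (head position shown):
Step 0: [r0]bbaaa  (head at position 0)
Step 1: move right → a[rR]baaa  (head at position 1)

After 1 step, the head is at position 1.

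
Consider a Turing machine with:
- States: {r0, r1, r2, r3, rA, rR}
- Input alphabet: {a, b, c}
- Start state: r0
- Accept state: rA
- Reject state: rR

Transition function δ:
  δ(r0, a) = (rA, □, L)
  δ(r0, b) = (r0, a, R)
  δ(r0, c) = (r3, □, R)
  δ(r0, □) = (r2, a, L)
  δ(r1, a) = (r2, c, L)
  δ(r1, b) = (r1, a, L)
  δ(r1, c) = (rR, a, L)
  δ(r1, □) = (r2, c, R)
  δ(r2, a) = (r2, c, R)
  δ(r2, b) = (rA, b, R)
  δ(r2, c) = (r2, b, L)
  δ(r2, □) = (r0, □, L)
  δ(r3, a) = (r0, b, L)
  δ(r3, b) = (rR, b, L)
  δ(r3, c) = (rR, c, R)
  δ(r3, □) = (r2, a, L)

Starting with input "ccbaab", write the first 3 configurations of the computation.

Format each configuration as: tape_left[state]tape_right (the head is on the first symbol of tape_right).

Transitions applied:
Step 1: δ(r0, c) = (r3, □, R)
Step 2: δ(r3, c) = (rR, c, R)

The first 3 configurations are:
[r0]ccbaab ⊢ □[r3]cbaab ⊢ □c[rR]baab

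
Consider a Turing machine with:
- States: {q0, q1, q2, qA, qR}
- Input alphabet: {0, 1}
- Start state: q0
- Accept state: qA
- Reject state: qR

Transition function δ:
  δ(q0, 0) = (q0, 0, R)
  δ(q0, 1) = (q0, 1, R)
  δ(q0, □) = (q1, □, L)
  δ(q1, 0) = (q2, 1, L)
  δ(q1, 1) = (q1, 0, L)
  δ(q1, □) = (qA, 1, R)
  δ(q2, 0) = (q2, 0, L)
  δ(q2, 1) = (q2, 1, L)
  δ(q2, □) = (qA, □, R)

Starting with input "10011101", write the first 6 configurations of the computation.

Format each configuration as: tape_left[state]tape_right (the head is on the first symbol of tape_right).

Transitions applied:
Step 1: δ(q0, 1) = (q0, 1, R)
Step 2: δ(q0, 0) = (q0, 0, R)
Step 3: δ(q0, 0) = (q0, 0, R)
Step 4: δ(q0, 1) = (q0, 1, R)
Step 5: δ(q0, 1) = (q0, 1, R)

The first 6 configurations are:
[q0]10011101 ⊢ 1[q0]0011101 ⊢ 10[q0]011101 ⊢ 100[q0]11101 ⊢ 1001[q0]1101 ⊢ 10011[q0]101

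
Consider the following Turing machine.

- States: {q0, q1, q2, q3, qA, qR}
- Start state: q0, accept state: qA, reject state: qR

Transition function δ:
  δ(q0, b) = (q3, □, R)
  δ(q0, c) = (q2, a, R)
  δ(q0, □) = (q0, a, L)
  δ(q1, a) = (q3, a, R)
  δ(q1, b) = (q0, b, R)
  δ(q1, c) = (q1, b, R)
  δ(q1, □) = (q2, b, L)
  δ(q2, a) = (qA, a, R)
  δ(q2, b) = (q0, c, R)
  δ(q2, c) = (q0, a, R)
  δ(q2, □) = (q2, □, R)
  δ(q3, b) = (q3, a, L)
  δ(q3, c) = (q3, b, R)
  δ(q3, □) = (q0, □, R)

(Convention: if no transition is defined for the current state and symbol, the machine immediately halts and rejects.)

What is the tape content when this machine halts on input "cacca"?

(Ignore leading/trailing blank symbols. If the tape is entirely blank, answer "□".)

Execution trace:
Initial: [q0]cacca
Step 1: δ(q0, c) = (q2, a, R) → a[q2]acca
Step 2: δ(q2, a) = (qA, a, R) → aa[qA]cca

The machine reaches the accept state qA and halts.

Final tape (ignoring leading/trailing blanks): aacca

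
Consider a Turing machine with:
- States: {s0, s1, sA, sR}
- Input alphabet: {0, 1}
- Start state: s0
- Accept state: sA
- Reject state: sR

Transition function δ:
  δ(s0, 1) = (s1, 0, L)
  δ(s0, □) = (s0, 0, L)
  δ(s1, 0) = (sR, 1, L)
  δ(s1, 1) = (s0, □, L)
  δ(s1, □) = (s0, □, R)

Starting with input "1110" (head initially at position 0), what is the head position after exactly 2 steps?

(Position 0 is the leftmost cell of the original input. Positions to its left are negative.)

Execution trace (head position shown):
Step 0: [s0]1110  (head at position 0)
Step 1: move left → [s1]□0110  (head at position -1)
Step 2: move right → □[s0]0110  (head at position 0)

After 2 steps, the head is at position 0.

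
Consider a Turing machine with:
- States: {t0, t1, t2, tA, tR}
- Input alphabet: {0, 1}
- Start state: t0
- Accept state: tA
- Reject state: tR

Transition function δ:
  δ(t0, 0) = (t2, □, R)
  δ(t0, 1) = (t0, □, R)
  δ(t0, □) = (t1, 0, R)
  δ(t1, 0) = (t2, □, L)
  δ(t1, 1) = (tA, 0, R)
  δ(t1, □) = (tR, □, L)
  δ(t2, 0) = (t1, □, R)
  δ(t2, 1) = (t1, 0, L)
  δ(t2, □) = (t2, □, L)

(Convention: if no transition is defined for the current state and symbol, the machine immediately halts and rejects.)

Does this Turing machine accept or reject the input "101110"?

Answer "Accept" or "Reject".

Execution trace:
Initial: [t0]101110
Step 1: δ(t0, 1) = (t0, □, R) → □[t0]01110
Step 2: δ(t0, 0) = (t2, □, R) → □□[t2]1110
Step 3: δ(t2, 1) = (t1, 0, L) → □[t1]□0110
Step 4: δ(t1, □) = (tR, □, L) → [tR]□□0110

The machine reaches the reject state tR and halts.

Answer: Reject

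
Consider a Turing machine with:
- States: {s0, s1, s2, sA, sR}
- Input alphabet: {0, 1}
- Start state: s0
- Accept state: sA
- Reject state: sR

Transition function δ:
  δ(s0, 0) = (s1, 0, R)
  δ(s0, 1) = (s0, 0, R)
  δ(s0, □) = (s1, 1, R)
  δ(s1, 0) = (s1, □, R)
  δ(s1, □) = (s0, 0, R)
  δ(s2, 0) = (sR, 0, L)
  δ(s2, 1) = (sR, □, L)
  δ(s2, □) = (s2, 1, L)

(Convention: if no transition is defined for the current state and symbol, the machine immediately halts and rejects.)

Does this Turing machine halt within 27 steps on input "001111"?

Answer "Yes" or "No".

Execution trace:
Initial: [s0]001111
Step 1: δ(s0, 0) = (s1, 0, R) → 0[s1]01111
Step 2: δ(s1, 0) = (s1, □, R) → 0□[s1]1111

No transition is defined for δ(s1, 1). By convention the machine halts and rejects.
The machine halted after 2 steps (within the 27-step bound).

Answer: Yes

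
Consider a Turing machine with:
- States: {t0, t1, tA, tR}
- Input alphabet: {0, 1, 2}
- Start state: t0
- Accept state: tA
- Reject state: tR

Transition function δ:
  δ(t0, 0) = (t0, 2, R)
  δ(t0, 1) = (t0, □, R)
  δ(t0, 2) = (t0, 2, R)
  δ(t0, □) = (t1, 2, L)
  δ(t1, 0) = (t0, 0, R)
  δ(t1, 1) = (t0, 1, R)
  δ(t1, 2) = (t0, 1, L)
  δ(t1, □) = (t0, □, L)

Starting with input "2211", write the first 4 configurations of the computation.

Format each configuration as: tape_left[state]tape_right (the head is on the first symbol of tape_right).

Transitions applied:
Step 1: δ(t0, 2) = (t0, 2, R)
Step 2: δ(t0, 2) = (t0, 2, R)
Step 3: δ(t0, 1) = (t0, □, R)

The first 4 configurations are:
[t0]2211 ⊢ 2[t0]211 ⊢ 22[t0]11 ⊢ 22□[t0]1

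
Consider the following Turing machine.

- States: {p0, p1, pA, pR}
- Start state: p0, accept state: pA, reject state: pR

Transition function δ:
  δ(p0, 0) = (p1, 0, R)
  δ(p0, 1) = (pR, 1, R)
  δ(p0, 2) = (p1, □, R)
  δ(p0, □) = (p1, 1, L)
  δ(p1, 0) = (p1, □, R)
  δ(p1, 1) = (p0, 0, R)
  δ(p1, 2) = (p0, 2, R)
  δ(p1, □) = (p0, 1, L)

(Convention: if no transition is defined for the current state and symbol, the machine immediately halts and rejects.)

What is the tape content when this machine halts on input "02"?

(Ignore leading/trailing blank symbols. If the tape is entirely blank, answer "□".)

Execution trace:
Initial: [p0]02
Step 1: δ(p0, 0) = (p1, 0, R) → 0[p1]2
Step 2: δ(p1, 2) = (p0, 2, R) → 02[p0]□
Step 3: δ(p0, □) = (p1, 1, L) → 0[p1]21
Step 4: δ(p1, 2) = (p0, 2, R) → 02[p0]1
Step 5: δ(p0, 1) = (pR, 1, R) → 021[pR]□

The machine reaches the reject state pR and halts.

Final tape (ignoring leading/trailing blanks): 021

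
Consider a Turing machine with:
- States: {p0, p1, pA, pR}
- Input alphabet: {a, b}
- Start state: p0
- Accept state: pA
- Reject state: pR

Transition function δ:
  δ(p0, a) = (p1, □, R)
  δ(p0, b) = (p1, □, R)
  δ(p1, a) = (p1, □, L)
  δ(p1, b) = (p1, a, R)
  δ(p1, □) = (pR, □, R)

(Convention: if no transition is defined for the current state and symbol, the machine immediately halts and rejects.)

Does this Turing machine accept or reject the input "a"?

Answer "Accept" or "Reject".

Execution trace:
Initial: [p0]a
Step 1: δ(p0, a) = (p1, □, R) → □[p1]□
Step 2: δ(p1, □) = (pR, □, R) → □□[pR]□

The machine reaches the reject state pR and halts.

Answer: Reject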